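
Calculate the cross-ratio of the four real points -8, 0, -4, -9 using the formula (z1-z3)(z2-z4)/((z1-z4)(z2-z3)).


Step 1: (z1-z3)(z2-z4) = (-4) * 9 = -36
Step 2: (z1-z4)(z2-z3) = 1 * 4 = 4
Step 3: Cross-ratio = -36/4 = -9

-9


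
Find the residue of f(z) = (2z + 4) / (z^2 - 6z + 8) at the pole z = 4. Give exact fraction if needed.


Step 1: Q(z) = z^2 - 6z + 8 = (z - 4)(z - 2)
Step 2: Q'(z) = 2z - 6
Step 3: Q'(4) = 2, P(4) = 12
Step 4: Res = P(4)/Q'(4) = 12/2 = 6

6


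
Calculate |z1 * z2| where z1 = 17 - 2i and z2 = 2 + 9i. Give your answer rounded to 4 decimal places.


Step 1: |z1| = sqrt(17^2 + (-2)^2) = sqrt(293)
Step 2: |z2| = sqrt(2^2 + 9^2) = sqrt(85)
Step 3: |z1*z2| = |z1|*|z2| = sqrt(293) * sqrt(85) = sqrt(293 * 85) = sqrt(24905)
Step 4: = 157.8132

157.8132


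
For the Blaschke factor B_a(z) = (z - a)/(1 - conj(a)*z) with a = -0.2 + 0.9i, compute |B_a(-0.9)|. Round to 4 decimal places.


Step 1: Numerator z0 - a = -0.9 - (-0.2 + 0.9i) = -0.7 - 0.9i
Step 2: Denominator 1 - conj(a)*z0 = 1 - (-0.2 - 0.9i)*(-0.9) = 0.82 - 0.81i
Step 3: |z0 - a|^2 = (-0.7)^2 + (-0.9)^2 = 1.3; |1 - conj(a)*z0|^2 = 0.82^2 + (-0.81)^2 = 1.3285
Step 4: |B_a(-0.9)| = sqrt(1.3 / 1.3285) = sqrt(0.978547)
Step 5: = 0.9892

0.9892


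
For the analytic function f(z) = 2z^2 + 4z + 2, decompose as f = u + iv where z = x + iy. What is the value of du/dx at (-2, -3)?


Step 1: f(z) = 2(x+iy)^2 + 4(x+iy) + 2
Step 2: u = 2(x^2 - y^2) + 4x + 2
Step 3: u_x = 4x + 4
Step 4: At (-2, -3): u_x = -8 + 4 = -4

-4


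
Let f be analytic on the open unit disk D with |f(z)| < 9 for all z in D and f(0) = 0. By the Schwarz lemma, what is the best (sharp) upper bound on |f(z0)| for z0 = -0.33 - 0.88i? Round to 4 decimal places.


Step 1: g = f/9 maps D -> D with g(0) = 0, so by the Schwarz lemma |g(z)| <= |z|, i.e. |f(z)| <= 9|z|; this is sharp (f(z) = 9z).
Step 2: |z0|^2 = (-0.33)^2 + (-0.88)^2 = 0.8833
Step 3: |z0| = sqrt(0.8833) = 0.93984
Step 4: Best bound = 9 * |z0| = 9 * 0.93984 = 8.4586

8.4586


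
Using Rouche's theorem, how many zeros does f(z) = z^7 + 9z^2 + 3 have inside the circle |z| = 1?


Step 1: On |z| = 1 the three terms have sizes |z^7| = 1^7 = 1, |9z^2| = 9*1^2 = 9, |3| = 3
Step 2: The dominant term is g(z) = 9z^2; let h(z) = z^7 + 3 so f = g + h
Step 3: On |z| = 1: |g| = 9 and |h| <= 1 + 3 = 4
Step 4: Since 9 > 4, |h| < |g| on |z| = 1, so by Rouche f has the same number of zeros as g inside |z| < 1
Step 5: g(z) = 9z^2 has 2 zeros (at the origin, multiplicity 2) inside |z| < 1. Answer = 2

2


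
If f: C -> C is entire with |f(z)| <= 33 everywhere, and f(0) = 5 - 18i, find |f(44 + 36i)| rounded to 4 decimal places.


Step 1: By Liouville's theorem, a bounded entire function is constant.
Step 2: f(z) = f(0) = 5 - 18i for all z.
Step 3: |f(w)| = |5 - 18i| = sqrt(25 + 324)
Step 4: = 18.6815

18.6815


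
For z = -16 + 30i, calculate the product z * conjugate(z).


Step 1: conj(z) = -16 - 30i
Step 2: z * conj(z) = (-16)^2 + 30^2
Step 3: = 256 + 900 = 1156

1156


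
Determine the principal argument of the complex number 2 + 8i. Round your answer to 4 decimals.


Step 1: z = 2 + 8i
Step 2: arg(z) = atan2(8, 2)
Step 3: arg(z) = 1.3258

1.3258


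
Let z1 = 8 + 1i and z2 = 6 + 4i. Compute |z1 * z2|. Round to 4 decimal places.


Step 1: |z1| = sqrt(8^2 + 1^2) = sqrt(65)
Step 2: |z2| = sqrt(6^2 + 4^2) = sqrt(52)
Step 3: |z1*z2| = |z1|*|z2| = sqrt(65) * sqrt(52) = sqrt(65 * 52) = sqrt(3380)
Step 4: = 58.1378

58.1378


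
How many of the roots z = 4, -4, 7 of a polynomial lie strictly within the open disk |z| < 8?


Step 1: Check each root:
  z = 4: |4| = 4 < 8
  z = -4: |-4| = 4 < 8
  z = 7: |7| = 7 < 8
Step 2: Count = 3

3


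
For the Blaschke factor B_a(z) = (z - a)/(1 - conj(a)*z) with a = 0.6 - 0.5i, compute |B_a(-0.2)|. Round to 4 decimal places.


Step 1: Numerator z0 - a = -0.2 - (0.6 - 0.5i) = -0.8 + 0.5i
Step 2: Denominator 1 - conj(a)*z0 = 1 - (0.6 + 0.5i)*(-0.2) = 1.12 + 0.1i
Step 3: |z0 - a|^2 = (-0.8)^2 + 0.5^2 = 0.89; |1 - conj(a)*z0|^2 = 1.12^2 + 0.1^2 = 1.2644
Step 4: |B_a(-0.2)| = sqrt(0.89 / 1.2644) = sqrt(0.703891)
Step 5: = 0.839

0.839


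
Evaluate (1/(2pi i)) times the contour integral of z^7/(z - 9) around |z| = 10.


Step 1: f(z) = z^7, a = 9 is inside |z| = 10
Step 2: By Cauchy integral formula: (1/(2pi*i)) * integral = f(a)
Step 3: f(9) = 9^7 = 4782969

4782969


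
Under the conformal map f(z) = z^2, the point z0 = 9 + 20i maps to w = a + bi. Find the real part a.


Step 1: z0 = 9 + 20i
Step 2: z0^2 = 9^2 - 20^2 + 360i
Step 3: real part = 81 - 400 = -319

-319


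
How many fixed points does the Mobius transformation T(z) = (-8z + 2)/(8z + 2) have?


Step 1: Fixed points satisfy T(z) = z
Step 2: 8z^2 + 10z - 2 = 0
Step 3: Discriminant = 10^2 - 4*8*(-2) = 164
Step 4: Number of fixed points = 2

2


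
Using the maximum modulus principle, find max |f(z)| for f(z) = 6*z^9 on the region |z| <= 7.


Step 1: On |z| = 7, |f(z)| = 6 * |z|^9 = 6 * 7^9
Step 2: By maximum modulus principle, maximum is on boundary.
Step 3: Maximum = 6 * 40353607 = 242121642

242121642


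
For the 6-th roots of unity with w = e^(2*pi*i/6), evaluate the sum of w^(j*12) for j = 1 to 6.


Step 1: The sum sum_{j=1}^{n} w^(k*j) equals n if n | k, else 0.
Step 2: Here n = 6, k = 12
Step 3: Does n divide k? 6 | 12 -> True
Step 4: Sum = 6

6


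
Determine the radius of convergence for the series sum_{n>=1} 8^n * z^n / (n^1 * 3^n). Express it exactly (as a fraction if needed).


Step 1: General term a_n = 8^n / (n^1 * 3^n)
Step 2: By the root test, |a_n|^(1/n) = 8 / (n^(1/n) * 3) -> 8/3 as n -> infinity (since n^(1/n) -> 1)
Step 3: R = 1/lim|a_n|^(1/n) = 3/8

3/8


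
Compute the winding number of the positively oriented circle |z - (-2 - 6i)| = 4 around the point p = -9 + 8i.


Step 1: Center c = (-2, -6), radius = 4
Step 2: |p - c|^2 = (-7)^2 + 14^2 = 245
Step 3: r^2 = 16
Step 4: |p-c| > r so winding number = 0

0


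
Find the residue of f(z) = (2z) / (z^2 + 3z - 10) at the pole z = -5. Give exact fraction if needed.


Step 1: Q(z) = z^2 + 3z - 10 = (z + 5)(z - 2)
Step 2: Q'(z) = 2z + 3
Step 3: Q'(-5) = -7, P(-5) = -10
Step 4: Res = P(-5)/Q'(-5) = -10/(-7) = 10/7

10/7


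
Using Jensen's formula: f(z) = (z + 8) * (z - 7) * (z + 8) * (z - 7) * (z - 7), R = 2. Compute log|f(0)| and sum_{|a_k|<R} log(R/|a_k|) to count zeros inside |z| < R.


Jensen's formula: (1/2pi)*integral log|f(Re^it)|dt = log|f(0)| + sum_{|a_k|<R} log(R/|a_k|)
Step 1: f(0) = 8 * (-7) * 8 * (-7) * (-7) = -21952
Step 2: log|f(0)| = log|-8| + log|7| + log|-8| + log|7| + log|7| = 9.9966
Step 3: Zeros inside |z| < 2: none
Step 4: Jensen sum = (empty sum) = 0
Step 5: n(R) = number of terms in the Jensen sum = count of zeros inside |z| < 2 = 0

0


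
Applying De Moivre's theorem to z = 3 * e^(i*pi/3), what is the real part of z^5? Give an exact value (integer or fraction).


Step 1: By De Moivre's theorem, z^5 = 3^5 * e^(i*5*pi/3) = 243 * (cos(5*pi/3) + i*sin(5*pi/3))
Step 2: |z|^5 = 3^5 = 243
Step 3: The angle 5*pi/3 already lies in [0, 2*pi)
Step 4: cos(5*pi/3) = 1/2
Step 5: Re(z^5) = 243 * 1/2 = 243/2

243/2


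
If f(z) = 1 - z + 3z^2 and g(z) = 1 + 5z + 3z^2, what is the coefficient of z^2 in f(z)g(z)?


Step 1: z^2 term in f*g comes from: (1)*(3z^2) + (-z)*(5z) + (3z^2)*(1)
Step 2: = 3 - 5 + 3
Step 3: = 1

1


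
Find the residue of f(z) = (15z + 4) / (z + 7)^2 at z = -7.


Step 1: Pole of order 2 at z = -7
Step 2: Res = lim d/dz [(z + 7)^2 * f(z)] as z -> -7
Step 3: (z + 7)^2 * f(z) = 15z + 4
Step 4: d/dz[15z + 4] = 15

15


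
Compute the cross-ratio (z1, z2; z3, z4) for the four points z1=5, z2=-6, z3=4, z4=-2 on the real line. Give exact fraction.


Step 1: (z1-z3)(z2-z4) = 1 * (-4) = -4
Step 2: (z1-z4)(z2-z3) = 7 * (-10) = -70
Step 3: Cross-ratio = 4/70 = 2/35

2/35


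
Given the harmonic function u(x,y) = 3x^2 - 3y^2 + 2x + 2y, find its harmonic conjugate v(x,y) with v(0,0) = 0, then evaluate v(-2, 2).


Step 1: v_x = -u_y = 6y - 2
Step 2: v_y = u_x = 6x + 2
Step 3: v = 6xy - 2x + 2y + C
Step 4: v(0,0) = 0 => C = 0
Step 5: v(-2, 2) = -16

-16


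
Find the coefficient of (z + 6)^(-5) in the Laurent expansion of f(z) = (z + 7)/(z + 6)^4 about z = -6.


Step 1: Write the numerator in powers of (z + 6): z + 7 = (z + 6) + (1*(-6) + 7) = (z + 6) + 1
Step 2: Divide by (z + 6)^4: f(z) = (z + 6)^(-4) + (z + 6)^(-3)
Step 3: This finite sum is the Laurent series of f about z = -6.
Step 4: Only the powers -4 and -3 appear, so the coefficient of (z + 6)^(-5) = 0

0


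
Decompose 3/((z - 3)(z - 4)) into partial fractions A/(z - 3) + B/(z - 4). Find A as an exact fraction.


Step 1: Multiply both sides by (z - 3) and set z = 3
Step 2: A = 3 / (3 - 4)
Step 3: A = 3 / (-1)
Step 4: A = -3

-3


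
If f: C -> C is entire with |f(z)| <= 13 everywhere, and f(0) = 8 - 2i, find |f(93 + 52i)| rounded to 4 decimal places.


Step 1: By Liouville's theorem, a bounded entire function is constant.
Step 2: f(z) = f(0) = 8 - 2i for all z.
Step 3: |f(w)| = |8 - 2i| = sqrt(64 + 4)
Step 4: = 8.2462

8.2462


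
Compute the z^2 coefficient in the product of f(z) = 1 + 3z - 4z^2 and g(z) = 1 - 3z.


Step 1: z^2 term in f*g comes from: (1)*(0) + (3z)*(-3z) + (-4z^2)*(1)
Step 2: = 0 - 9 - 4
Step 3: = -13

-13


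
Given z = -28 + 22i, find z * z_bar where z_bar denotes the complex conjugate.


Step 1: conj(z) = -28 - 22i
Step 2: z * conj(z) = (-28)^2 + 22^2
Step 3: = 784 + 484 = 1268

1268


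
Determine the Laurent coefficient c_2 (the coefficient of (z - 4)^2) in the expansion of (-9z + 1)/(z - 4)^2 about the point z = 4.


Step 1: Write the numerator in powers of (z - 4): -9z + 1 = -9(z - 4) + (-9*4 + 1) = -9(z - 4) - 35
Step 2: Divide by (z - 4)^2: f(z) = -35(z - 4)^(-2) - 9(z - 4)^(-1)
Step 3: This finite sum is the Laurent series of f about z = 4.
Step 4: Only the powers -2 and -1 appear, so the coefficient of (z - 4)^2 = 0

0


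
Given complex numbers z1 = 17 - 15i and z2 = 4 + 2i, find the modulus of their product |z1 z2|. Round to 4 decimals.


Step 1: |z1| = sqrt(17^2 + (-15)^2) = sqrt(514)
Step 2: |z2| = sqrt(4^2 + 2^2) = sqrt(20)
Step 3: |z1*z2| = |z1|*|z2| = sqrt(514) * sqrt(20) = sqrt(514 * 20) = sqrt(10280)
Step 4: = 101.3903

101.3903


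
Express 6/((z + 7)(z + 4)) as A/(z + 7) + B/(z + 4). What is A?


Step 1: Multiply both sides by (z + 7) and set z = -7
Step 2: A = 6 / (-7 + 4)
Step 3: A = 6 / (-3)
Step 4: A = -2

-2


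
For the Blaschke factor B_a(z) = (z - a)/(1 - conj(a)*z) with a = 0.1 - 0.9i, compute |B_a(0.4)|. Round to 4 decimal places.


Step 1: Numerator z0 - a = 0.4 - (0.1 - 0.9i) = 0.3 + 0.9i
Step 2: Denominator 1 - conj(a)*z0 = 1 - (0.1 + 0.9i)*0.4 = 0.96 - 0.36i
Step 3: |z0 - a|^2 = 0.3^2 + 0.9^2 = 0.9; |1 - conj(a)*z0|^2 = 0.96^2 + (-0.36)^2 = 1.0512
Step 4: |B_a(0.4)| = sqrt(0.9 / 1.0512) = sqrt(0.856164)
Step 5: = 0.9253

0.9253


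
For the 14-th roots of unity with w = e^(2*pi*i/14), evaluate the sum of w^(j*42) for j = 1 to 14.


Step 1: The sum sum_{j=1}^{n} w^(k*j) equals n if n | k, else 0.
Step 2: Here n = 14, k = 42
Step 3: Does n divide k? 14 | 42 -> True
Step 4: Sum = 14

14


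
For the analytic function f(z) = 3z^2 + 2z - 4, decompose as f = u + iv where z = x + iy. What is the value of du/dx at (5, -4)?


Step 1: f(z) = 3(x+iy)^2 + 2(x+iy) - 4
Step 2: u = 3(x^2 - y^2) + 2x - 4
Step 3: u_x = 6x + 2
Step 4: At (5, -4): u_x = 30 + 2 = 32

32


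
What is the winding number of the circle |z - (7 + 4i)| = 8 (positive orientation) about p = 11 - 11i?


Step 1: Center c = (7, 4), radius = 8
Step 2: |p - c|^2 = 4^2 + (-15)^2 = 241
Step 3: r^2 = 64
Step 4: |p-c| > r so winding number = 0

0


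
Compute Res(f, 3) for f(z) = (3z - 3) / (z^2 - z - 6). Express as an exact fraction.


Step 1: Q(z) = z^2 - z - 6 = (z - 3)(z + 2)
Step 2: Q'(z) = 2z - 1
Step 3: Q'(3) = 5, P(3) = 6
Step 4: Res = P(3)/Q'(3) = 6/5 = 6/5

6/5


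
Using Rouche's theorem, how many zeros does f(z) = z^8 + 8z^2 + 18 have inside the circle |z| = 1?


Step 1: On |z| = 1 the three terms have sizes |z^8| = 1^8 = 1, |8z^2| = 8*1^2 = 8, |18| = 18
Step 2: The dominant term is g(z) = 18; let h(z) = z^8 + 8z^2 so f = g + h
Step 3: On |z| = 1: |g| = 18 and |h| <= 1 + 8 = 9
Step 4: Since 18 > 9, |h| < |g| on |z| = 1, so by Rouche f has the same number of zeros as g inside |z| < 1
Step 5: g(z) = 18 is a nonzero constant with no zeros inside |z| < 1. Answer = 0

0


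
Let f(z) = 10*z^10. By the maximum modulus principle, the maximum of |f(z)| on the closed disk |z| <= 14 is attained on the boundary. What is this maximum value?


Step 1: On |z| = 14, |f(z)| = 10 * |z|^10 = 10 * 14^10
Step 2: By maximum modulus principle, maximum is on boundary.
Step 3: Maximum = 10 * 289254654976 = 2892546549760

2892546549760


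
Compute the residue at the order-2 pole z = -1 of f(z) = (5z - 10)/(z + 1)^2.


Step 1: Pole of order 2 at z = -1
Step 2: Res = lim d/dz [(z + 1)^2 * f(z)] as z -> -1
Step 3: (z + 1)^2 * f(z) = 5z - 10
Step 4: d/dz[5z - 10] = 5

5


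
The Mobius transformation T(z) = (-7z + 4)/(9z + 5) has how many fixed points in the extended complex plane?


Step 1: Fixed points satisfy T(z) = z
Step 2: 9z^2 + 12z - 4 = 0
Step 3: Discriminant = 12^2 - 4*9*(-4) = 288
Step 4: Number of fixed points = 2

2


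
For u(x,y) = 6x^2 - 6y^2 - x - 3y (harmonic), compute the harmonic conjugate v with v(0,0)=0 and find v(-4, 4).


Step 1: v_x = -u_y = 12y + 3
Step 2: v_y = u_x = 12x - 1
Step 3: v = 12xy + 3x - y + C
Step 4: v(0,0) = 0 => C = 0
Step 5: v(-4, 4) = -208

-208


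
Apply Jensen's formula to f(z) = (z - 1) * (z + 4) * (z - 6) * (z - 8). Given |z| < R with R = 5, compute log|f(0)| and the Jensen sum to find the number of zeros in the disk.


Jensen's formula: (1/2pi)*integral log|f(Re^it)|dt = log|f(0)| + sum_{|a_k|<R} log(R/|a_k|)
Step 1: f(0) = (-1) * 4 * (-6) * (-8) = -192
Step 2: log|f(0)| = log|1| + log|-4| + log|6| + log|8| = 5.2575
Step 3: Zeros inside |z| < 5: 1, -4
Step 4: Jensen sum = log(5/1) + log(5/4) = 1.8326
Step 5: n(R) = number of terms in the Jensen sum = count of zeros inside |z| < 5 = 2

2


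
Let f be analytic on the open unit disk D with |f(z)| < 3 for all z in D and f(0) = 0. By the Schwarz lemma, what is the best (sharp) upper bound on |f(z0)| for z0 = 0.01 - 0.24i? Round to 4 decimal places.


Step 1: g = f/3 maps D -> D with g(0) = 0, so by the Schwarz lemma |g(z)| <= |z|, i.e. |f(z)| <= 3|z|; this is sharp (f(z) = 3z).
Step 2: |z0|^2 = 0.01^2 + (-0.24)^2 = 0.0577
Step 3: |z0| = sqrt(0.0577) = 0.240208
Step 4: Best bound = 3 * |z0| = 3 * 0.240208 = 0.7206

0.7206


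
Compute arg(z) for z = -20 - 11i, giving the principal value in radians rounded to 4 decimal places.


Step 1: z = -20 - 11i
Step 2: arg(z) = atan2(-11, -20)
Step 3: arg(z) = -2.6387

-2.6387


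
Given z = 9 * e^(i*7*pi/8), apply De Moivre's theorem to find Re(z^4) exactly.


Step 1: By De Moivre's theorem, z^4 = 9^4 * e^(i*4*7*pi/8) = 6561 * (cos(7*pi/2) + i*sin(7*pi/2))
Step 2: |z|^4 = 9^4 = 6561
Step 3: Reduce the angle mod 2*pi: 7*pi/2 - 2*pi = 3*pi/2
Step 4: cos(3*pi/2) = 0
Step 5: Re(z^4) = 6561 * 0 = 0

0


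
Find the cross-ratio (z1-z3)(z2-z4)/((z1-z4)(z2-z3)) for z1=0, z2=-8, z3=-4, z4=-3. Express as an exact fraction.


Step 1: (z1-z3)(z2-z4) = 4 * (-5) = -20
Step 2: (z1-z4)(z2-z3) = 3 * (-4) = -12
Step 3: Cross-ratio = 20/12 = 5/3

5/3


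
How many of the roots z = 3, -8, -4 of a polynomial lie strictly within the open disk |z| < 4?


Step 1: Check each root:
  z = 3: |3| = 3 < 4
  z = -8: |-8| = 8 >= 4
  z = -4: |-4| = 4 >= 4
Step 2: Count = 1

1


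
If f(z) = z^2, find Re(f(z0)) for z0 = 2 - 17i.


Step 1: z0 = 2 - 17i
Step 2: z0^2 = 2^2 - (-17)^2 - 68i
Step 3: real part = 4 - 289 = -285

-285


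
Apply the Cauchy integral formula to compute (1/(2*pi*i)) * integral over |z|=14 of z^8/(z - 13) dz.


Step 1: f(z) = z^8, a = 13 is inside |z| = 14
Step 2: By Cauchy integral formula: (1/(2pi*i)) * integral = f(a)
Step 3: f(13) = 13^8 = 815730721

815730721


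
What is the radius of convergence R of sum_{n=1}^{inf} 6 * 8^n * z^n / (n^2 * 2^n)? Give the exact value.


Step 1: General term a_n = 6 * 8^n / (n^2 * 2^n)
Step 2: By the root test, |a_n|^(1/n) = 6^(1/n) * 8 / (n^(2/n) * 2) -> 8/2 as n -> infinity (since 6^(1/n) -> 1 and n^(2/n) -> 1)
Step 3: R = 1/lim|a_n|^(1/n) = 2/8 = 1/4

1/4


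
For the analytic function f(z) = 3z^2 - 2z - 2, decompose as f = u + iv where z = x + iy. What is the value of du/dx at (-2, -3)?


Step 1: f(z) = 3(x+iy)^2 - 2(x+iy) - 2
Step 2: u = 3(x^2 - y^2) - 2x - 2
Step 3: u_x = 6x - 2
Step 4: At (-2, -3): u_x = -12 - 2 = -14

-14


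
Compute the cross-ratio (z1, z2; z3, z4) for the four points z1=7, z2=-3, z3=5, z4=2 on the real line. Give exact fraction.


Step 1: (z1-z3)(z2-z4) = 2 * (-5) = -10
Step 2: (z1-z4)(z2-z3) = 5 * (-8) = -40
Step 3: Cross-ratio = 10/40 = 1/4

1/4


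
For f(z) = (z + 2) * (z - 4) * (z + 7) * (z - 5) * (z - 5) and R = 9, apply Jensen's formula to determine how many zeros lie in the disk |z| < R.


Jensen's formula: (1/2pi)*integral log|f(Re^it)|dt = log|f(0)| + sum_{|a_k|<R} log(R/|a_k|)
Step 1: f(0) = 2 * (-4) * 7 * (-5) * (-5) = -1400
Step 2: log|f(0)| = log|-2| + log|4| + log|-7| + log|5| + log|5| = 7.2442
Step 3: Zeros inside |z| < 9: -2, 4, -7, 5, 5
Step 4: Jensen sum = log(9/2) + log(9/4) + log(9/7) + log(9/5) + log(9/5) = 3.7419
Step 5: n(R) = number of terms in the Jensen sum = count of zeros inside |z| < 9 = 5

5


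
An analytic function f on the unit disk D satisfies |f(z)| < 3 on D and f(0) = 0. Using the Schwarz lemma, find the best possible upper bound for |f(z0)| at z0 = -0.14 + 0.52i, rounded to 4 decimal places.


Step 1: g = f/3 maps D -> D with g(0) = 0, so by the Schwarz lemma |g(z)| <= |z|, i.e. |f(z)| <= 3|z|; this is sharp (f(z) = 3z).
Step 2: |z0|^2 = (-0.14)^2 + 0.52^2 = 0.29
Step 3: |z0| = sqrt(0.29) = 0.538516
Step 4: Best bound = 3 * |z0| = 3 * 0.538516 = 1.6155

1.6155


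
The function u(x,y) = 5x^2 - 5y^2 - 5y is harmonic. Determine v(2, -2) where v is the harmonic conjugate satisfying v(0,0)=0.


Step 1: v_x = -u_y = 10y + 5
Step 2: v_y = u_x = 10x + 0
Step 3: v = 10xy + 5x + C
Step 4: v(0,0) = 0 => C = 0
Step 5: v(2, -2) = -30

-30


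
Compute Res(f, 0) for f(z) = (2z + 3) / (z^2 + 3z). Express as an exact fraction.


Step 1: Q(z) = z^2 + 3z = (z)(z + 3)
Step 2: Q'(z) = 2z + 3
Step 3: Q'(0) = 3, P(0) = 3
Step 4: Res = P(0)/Q'(0) = 3/3 = 1

1


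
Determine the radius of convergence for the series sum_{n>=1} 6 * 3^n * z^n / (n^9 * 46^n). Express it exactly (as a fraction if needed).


Step 1: General term a_n = 6 * 3^n / (n^9 * 46^n)
Step 2: By the root test, |a_n|^(1/n) = 6^(1/n) * 3 / (n^(9/n) * 46) -> 3/46 as n -> infinity (since 6^(1/n) -> 1 and n^(9/n) -> 1)
Step 3: R = 1/lim|a_n|^(1/n) = 46/3

46/3


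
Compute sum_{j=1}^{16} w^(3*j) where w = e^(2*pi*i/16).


Step 1: The sum sum_{j=1}^{n} w^(k*j) equals n if n | k, else 0.
Step 2: Here n = 16, k = 3
Step 3: Does n divide k? 16 | 3 -> False
Step 4: Sum = 0

0


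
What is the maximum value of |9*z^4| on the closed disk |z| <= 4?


Step 1: On |z| = 4, |f(z)| = 9 * |z|^4 = 9 * 4^4
Step 2: By maximum modulus principle, maximum is on boundary.
Step 3: Maximum = 9 * 256 = 2304

2304


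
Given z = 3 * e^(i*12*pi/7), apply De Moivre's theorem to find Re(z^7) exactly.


Step 1: By De Moivre's theorem, z^7 = 3^7 * e^(i*7*12*pi/7) = 2187 * (cos(12*pi) + i*sin(12*pi))
Step 2: |z|^7 = 3^7 = 2187
Step 3: Reduce the angle mod 2*pi: 12*pi - 12*pi = 0
Step 4: cos(0) = 1
Step 5: Re(z^7) = 2187 * 1 = 2187

2187


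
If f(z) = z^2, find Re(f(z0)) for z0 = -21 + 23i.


Step 1: z0 = -21 + 23i
Step 2: z0^2 = (-21)^2 - 23^2 - 966i
Step 3: real part = 441 - 529 = -88

-88


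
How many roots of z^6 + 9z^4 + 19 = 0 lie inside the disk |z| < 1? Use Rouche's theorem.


Step 1: On |z| = 1 the three terms have sizes |z^6| = 1^6 = 1, |9z^4| = 9*1^4 = 9, |19| = 19
Step 2: The dominant term is g(z) = 19; let h(z) = z^6 + 9z^4 so f = g + h
Step 3: On |z| = 1: |g| = 19 and |h| <= 1 + 9 = 10
Step 4: Since 19 > 10, |h| < |g| on |z| = 1, so by Rouche f has the same number of zeros as g inside |z| < 1
Step 5: g(z) = 19 is a nonzero constant with no zeros inside |z| < 1. Answer = 0

0


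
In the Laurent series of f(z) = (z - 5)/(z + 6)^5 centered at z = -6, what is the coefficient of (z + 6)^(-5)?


Step 1: Write the numerator in powers of (z + 6): z - 5 = (z + 6) + (1*(-6) - 5) = (z + 6) - 11
Step 2: Divide by (z + 6)^5: f(z) = -11(z + 6)^(-5) + (z + 6)^(-4)
Step 3: This finite sum is the Laurent series of f about z = -6.
Step 4: Coefficient of (z + 6)^(-5) = 1*(-6) - 5 = -11

-11


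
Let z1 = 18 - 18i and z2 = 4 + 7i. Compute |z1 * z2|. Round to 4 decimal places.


Step 1: |z1| = sqrt(18^2 + (-18)^2) = sqrt(648)
Step 2: |z2| = sqrt(4^2 + 7^2) = sqrt(65)
Step 3: |z1*z2| = |z1|*|z2| = sqrt(648) * sqrt(65) = sqrt(648 * 65) = sqrt(42120)
Step 4: = 205.2316

205.2316


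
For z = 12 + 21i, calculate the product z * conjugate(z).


Step 1: conj(z) = 12 - 21i
Step 2: z * conj(z) = 12^2 + 21^2
Step 3: = 144 + 441 = 585

585


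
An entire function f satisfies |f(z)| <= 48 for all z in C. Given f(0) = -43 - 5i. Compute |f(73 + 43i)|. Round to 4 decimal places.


Step 1: By Liouville's theorem, a bounded entire function is constant.
Step 2: f(z) = f(0) = -43 - 5i for all z.
Step 3: |f(w)| = |-43 - 5i| = sqrt(1849 + 25)
Step 4: = 43.2897

43.2897


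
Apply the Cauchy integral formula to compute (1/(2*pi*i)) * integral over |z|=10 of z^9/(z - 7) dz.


Step 1: f(z) = z^9, a = 7 is inside |z| = 10
Step 2: By Cauchy integral formula: (1/(2pi*i)) * integral = f(a)
Step 3: f(7) = 7^9 = 40353607

40353607


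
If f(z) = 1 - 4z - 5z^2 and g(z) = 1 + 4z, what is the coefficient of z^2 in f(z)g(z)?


Step 1: z^2 term in f*g comes from: (1)*(0) + (-4z)*(4z) + (-5z^2)*(1)
Step 2: = 0 - 16 - 5
Step 3: = -21

-21


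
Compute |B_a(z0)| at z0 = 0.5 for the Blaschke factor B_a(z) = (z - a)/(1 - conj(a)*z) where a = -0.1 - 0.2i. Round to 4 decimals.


Step 1: Numerator z0 - a = 0.5 - (-0.1 - 0.2i) = 0.6 + 0.2i
Step 2: Denominator 1 - conj(a)*z0 = 1 - (-0.1 + 0.2i)*0.5 = 1.05 - 0.1i
Step 3: |z0 - a|^2 = 0.6^2 + 0.2^2 = 0.4; |1 - conj(a)*z0|^2 = 1.05^2 + (-0.1)^2 = 1.1125
Step 4: |B_a(0.5)| = sqrt(0.4 / 1.1125) = sqrt(0.359551)
Step 5: = 0.5996

0.5996


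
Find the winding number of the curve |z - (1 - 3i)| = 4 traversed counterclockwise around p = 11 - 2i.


Step 1: Center c = (1, -3), radius = 4
Step 2: |p - c|^2 = 10^2 + 1^2 = 101
Step 3: r^2 = 16
Step 4: |p-c| > r so winding number = 0

0


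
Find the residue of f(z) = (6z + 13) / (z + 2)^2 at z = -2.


Step 1: Pole of order 2 at z = -2
Step 2: Res = lim d/dz [(z + 2)^2 * f(z)] as z -> -2
Step 3: (z + 2)^2 * f(z) = 6z + 13
Step 4: d/dz[6z + 13] = 6

6


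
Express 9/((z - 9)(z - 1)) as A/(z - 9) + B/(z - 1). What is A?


Step 1: Multiply both sides by (z - 9) and set z = 9
Step 2: A = 9 / (9 - 1)
Step 3: A = 9 / 8
Step 4: A = 9/8

9/8


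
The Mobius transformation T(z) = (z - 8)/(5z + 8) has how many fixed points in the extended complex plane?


Step 1: Fixed points satisfy T(z) = z
Step 2: 5z^2 + 7z + 8 = 0
Step 3: Discriminant = 7^2 - 4*5*8 = -111
Step 4: Number of fixed points = 2

2


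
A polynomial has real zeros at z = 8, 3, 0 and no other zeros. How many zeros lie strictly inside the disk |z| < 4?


Step 1: Check each root:
  z = 8: |8| = 8 >= 4
  z = 3: |3| = 3 < 4
  z = 0: |0| = 0 < 4
Step 2: Count = 2

2


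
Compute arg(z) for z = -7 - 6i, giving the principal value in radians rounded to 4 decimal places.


Step 1: z = -7 - 6i
Step 2: arg(z) = atan2(-6, -7)
Step 3: arg(z) = -2.433

-2.433


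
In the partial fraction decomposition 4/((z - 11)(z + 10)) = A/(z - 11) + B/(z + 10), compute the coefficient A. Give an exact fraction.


Step 1: Multiply both sides by (z - 11) and set z = 11
Step 2: A = 4 / (11 + 10)
Step 3: A = 4 / 21
Step 4: A = 4/21

4/21


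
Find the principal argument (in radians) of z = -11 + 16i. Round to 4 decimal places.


Step 1: z = -11 + 16i
Step 2: arg(z) = atan2(16, -11)
Step 3: arg(z) = 2.1731

2.1731


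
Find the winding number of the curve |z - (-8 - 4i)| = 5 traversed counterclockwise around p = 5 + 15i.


Step 1: Center c = (-8, -4), radius = 5
Step 2: |p - c|^2 = 13^2 + 19^2 = 530
Step 3: r^2 = 25
Step 4: |p-c| > r so winding number = 0

0


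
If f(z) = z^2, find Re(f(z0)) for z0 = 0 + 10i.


Step 1: z0 = 0 + 10i
Step 2: z0^2 = 0^2 - 10^2 + 0i
Step 3: real part = 0 - 100 = -100

-100


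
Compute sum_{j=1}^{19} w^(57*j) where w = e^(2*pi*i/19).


Step 1: The sum sum_{j=1}^{n} w^(k*j) equals n if n | k, else 0.
Step 2: Here n = 19, k = 57
Step 3: Does n divide k? 19 | 57 -> True
Step 4: Sum = 19

19


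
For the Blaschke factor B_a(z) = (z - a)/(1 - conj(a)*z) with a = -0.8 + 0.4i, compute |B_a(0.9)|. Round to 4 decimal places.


Step 1: Numerator z0 - a = 0.9 - (-0.8 + 0.4i) = 1.7 - 0.4i
Step 2: Denominator 1 - conj(a)*z0 = 1 - (-0.8 - 0.4i)*0.9 = 1.72 + 0.36i
Step 3: |z0 - a|^2 = 1.7^2 + (-0.4)^2 = 3.05; |1 - conj(a)*z0|^2 = 1.72^2 + 0.36^2 = 3.088
Step 4: |B_a(0.9)| = sqrt(3.05 / 3.088) = sqrt(0.987694)
Step 5: = 0.9938

0.9938


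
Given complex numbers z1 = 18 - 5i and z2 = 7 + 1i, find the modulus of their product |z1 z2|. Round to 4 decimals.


Step 1: |z1| = sqrt(18^2 + (-5)^2) = sqrt(349)
Step 2: |z2| = sqrt(7^2 + 1^2) = sqrt(50)
Step 3: |z1*z2| = |z1|*|z2| = sqrt(349) * sqrt(50) = sqrt(349 * 50) = sqrt(17450)
Step 4: = 132.0984

132.0984


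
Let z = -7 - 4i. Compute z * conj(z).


Step 1: conj(z) = -7 + 4i
Step 2: z * conj(z) = (-7)^2 + (-4)^2
Step 3: = 49 + 16 = 65

65


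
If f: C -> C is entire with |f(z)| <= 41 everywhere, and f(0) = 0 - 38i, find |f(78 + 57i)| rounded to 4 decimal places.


Step 1: By Liouville's theorem, a bounded entire function is constant.
Step 2: f(z) = f(0) = 0 - 38i for all z.
Step 3: |f(w)| = |0 - 38i| = sqrt(0 + 1444)
Step 4: = 38.0

38.0


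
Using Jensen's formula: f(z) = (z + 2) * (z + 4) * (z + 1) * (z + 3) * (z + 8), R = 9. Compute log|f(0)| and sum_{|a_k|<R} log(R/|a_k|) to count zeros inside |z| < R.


Jensen's formula: (1/2pi)*integral log|f(Re^it)|dt = log|f(0)| + sum_{|a_k|<R} log(R/|a_k|)
Step 1: f(0) = 2 * 4 * 1 * 3 * 8 = 192
Step 2: log|f(0)| = log|-2| + log|-4| + log|-1| + log|-3| + log|-8| = 5.2575
Step 3: Zeros inside |z| < 9: -2, -4, -1, -3, -8
Step 4: Jensen sum = log(9/2) + log(9/4) + log(9/1) + log(9/3) + log(9/8) = 5.7286
Step 5: n(R) = number of terms in the Jensen sum = count of zeros inside |z| < 9 = 5

5


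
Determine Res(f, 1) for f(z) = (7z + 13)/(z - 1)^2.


Step 1: Pole of order 2 at z = 1
Step 2: Res = lim d/dz [(z - 1)^2 * f(z)] as z -> 1
Step 3: (z - 1)^2 * f(z) = 7z + 13
Step 4: d/dz[7z + 13] = 7

7


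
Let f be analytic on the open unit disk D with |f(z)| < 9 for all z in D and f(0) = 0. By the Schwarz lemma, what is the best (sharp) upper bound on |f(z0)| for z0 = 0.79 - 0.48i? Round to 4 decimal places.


Step 1: g = f/9 maps D -> D with g(0) = 0, so by the Schwarz lemma |g(z)| <= |z|, i.e. |f(z)| <= 9|z|; this is sharp (f(z) = 9z).
Step 2: |z0|^2 = 0.79^2 + (-0.48)^2 = 0.8545
Step 3: |z0| = sqrt(0.8545) = 0.924392
Step 4: Best bound = 9 * |z0| = 9 * 0.924392 = 8.3195

8.3195


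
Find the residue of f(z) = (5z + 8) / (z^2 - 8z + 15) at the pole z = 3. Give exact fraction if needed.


Step 1: Q(z) = z^2 - 8z + 15 = (z - 3)(z - 5)
Step 2: Q'(z) = 2z - 8
Step 3: Q'(3) = -2, P(3) = 23
Step 4: Res = P(3)/Q'(3) = 23/(-2) = -23/2

-23/2


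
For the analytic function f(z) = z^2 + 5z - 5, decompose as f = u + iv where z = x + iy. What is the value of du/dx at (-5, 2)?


Step 1: f(z) = (x+iy)^2 + 5(x+iy) - 5
Step 2: u = (x^2 - y^2) + 5x - 5
Step 3: u_x = 2x + 5
Step 4: At (-5, 2): u_x = -10 + 5 = -5

-5


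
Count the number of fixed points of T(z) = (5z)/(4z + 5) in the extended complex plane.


Step 1: Fixed points satisfy T(z) = z
Step 2: 4z^2 = 0
Step 3: Discriminant = 0^2 - 4*4*0 = 0
Step 4: Number of fixed points = 1

1


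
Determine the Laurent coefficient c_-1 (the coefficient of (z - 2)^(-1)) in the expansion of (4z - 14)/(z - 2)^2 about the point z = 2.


Step 1: Write the numerator in powers of (z - 2): 4z - 14 = 4(z - 2) + (4*2 - 14) = 4(z - 2) - 6
Step 2: Divide by (z - 2)^2: f(z) = -6(z - 2)^(-2) + 4(z - 2)^(-1)
Step 3: This finite sum is the Laurent series of f about z = 2.
Step 4: Coefficient of (z - 2)^(-1) = coefficient of (z - 2) in the re-centred numerator = 4

4


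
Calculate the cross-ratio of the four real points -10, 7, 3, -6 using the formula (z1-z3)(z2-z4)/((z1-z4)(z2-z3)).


Step 1: (z1-z3)(z2-z4) = (-13) * 13 = -169
Step 2: (z1-z4)(z2-z3) = (-4) * 4 = -16
Step 3: Cross-ratio = 169/16 = 169/16

169/16


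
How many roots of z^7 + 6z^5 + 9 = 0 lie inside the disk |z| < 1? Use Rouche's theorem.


Step 1: On |z| = 1 the three terms have sizes |z^7| = 1^7 = 1, |6z^5| = 6*1^5 = 6, |9| = 9
Step 2: The dominant term is g(z) = 9; let h(z) = z^7 + 6z^5 so f = g + h
Step 3: On |z| = 1: |g| = 9 and |h| <= 1 + 6 = 7
Step 4: Since 9 > 7, |h| < |g| on |z| = 1, so by Rouche f has the same number of zeros as g inside |z| < 1
Step 5: g(z) = 9 is a nonzero constant with no zeros inside |z| < 1. Answer = 0

0


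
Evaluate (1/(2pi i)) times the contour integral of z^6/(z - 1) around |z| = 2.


Step 1: f(z) = z^6, a = 1 is inside |z| = 2
Step 2: By Cauchy integral formula: (1/(2pi*i)) * integral = f(a)
Step 3: f(1) = 1^6 = 1

1


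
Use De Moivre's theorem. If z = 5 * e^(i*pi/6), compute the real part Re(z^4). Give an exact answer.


Step 1: By De Moivre's theorem, z^4 = 5^4 * e^(i*4*pi/6) = 625 * (cos(2*pi/3) + i*sin(2*pi/3))
Step 2: |z|^4 = 5^4 = 625
Step 3: The angle 2*pi/3 already lies in [0, 2*pi)
Step 4: cos(2*pi/3) = -1/2
Step 5: Re(z^4) = 625 * (-1/2) = -625/2

-625/2


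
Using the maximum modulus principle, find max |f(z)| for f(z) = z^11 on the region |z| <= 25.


Step 1: On |z| = 25, |f(z)| = |z|^11 = 25^11
Step 2: By maximum modulus principle, maximum is on boundary.
Step 3: Maximum = 2384185791015625 = 2384185791015625

2384185791015625


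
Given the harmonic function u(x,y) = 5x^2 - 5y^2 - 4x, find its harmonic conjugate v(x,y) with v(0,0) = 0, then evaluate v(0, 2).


Step 1: v_x = -u_y = 10y + 0
Step 2: v_y = u_x = 10x - 4
Step 3: v = 10xy - 4y + C
Step 4: v(0,0) = 0 => C = 0
Step 5: v(0, 2) = -8

-8


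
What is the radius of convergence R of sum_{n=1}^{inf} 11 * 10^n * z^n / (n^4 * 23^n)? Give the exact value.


Step 1: General term a_n = 11 * 10^n / (n^4 * 23^n)
Step 2: By the root test, |a_n|^(1/n) = 11^(1/n) * 10 / (n^(4/n) * 23) -> 10/23 as n -> infinity (since 11^(1/n) -> 1 and n^(4/n) -> 1)
Step 3: R = 1/lim|a_n|^(1/n) = 23/10

23/10


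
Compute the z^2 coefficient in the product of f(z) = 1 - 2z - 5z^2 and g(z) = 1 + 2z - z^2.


Step 1: z^2 term in f*g comes from: (1)*(-z^2) + (-2z)*(2z) + (-5z^2)*(1)
Step 2: = -1 - 4 - 5
Step 3: = -10

-10


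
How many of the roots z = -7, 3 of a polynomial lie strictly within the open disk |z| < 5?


Step 1: Check each root:
  z = -7: |-7| = 7 >= 5
  z = 3: |3| = 3 < 5
Step 2: Count = 1

1


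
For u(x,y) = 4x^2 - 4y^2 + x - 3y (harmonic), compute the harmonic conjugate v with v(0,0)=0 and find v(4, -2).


Step 1: v_x = -u_y = 8y + 3
Step 2: v_y = u_x = 8x + 1
Step 3: v = 8xy + 3x + y + C
Step 4: v(0,0) = 0 => C = 0
Step 5: v(4, -2) = -54

-54


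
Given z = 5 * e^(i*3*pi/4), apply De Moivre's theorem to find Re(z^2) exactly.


Step 1: By De Moivre's theorem, z^2 = 5^2 * e^(i*2*3*pi/4) = 25 * (cos(3*pi/2) + i*sin(3*pi/2))
Step 2: |z|^2 = 5^2 = 25
Step 3: The angle 3*pi/2 already lies in [0, 2*pi)
Step 4: cos(3*pi/2) = 0
Step 5: Re(z^2) = 25 * 0 = 0

0


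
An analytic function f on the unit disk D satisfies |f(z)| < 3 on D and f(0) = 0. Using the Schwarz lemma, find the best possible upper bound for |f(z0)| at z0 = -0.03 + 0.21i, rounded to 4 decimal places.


Step 1: g = f/3 maps D -> D with g(0) = 0, so by the Schwarz lemma |g(z)| <= |z|, i.e. |f(z)| <= 3|z|; this is sharp (f(z) = 3z).
Step 2: |z0|^2 = (-0.03)^2 + 0.21^2 = 0.045
Step 3: |z0| = sqrt(0.045) = 0.212132
Step 4: Best bound = 3 * |z0| = 3 * 0.212132 = 0.6364

0.6364


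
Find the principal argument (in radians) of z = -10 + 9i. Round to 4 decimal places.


Step 1: z = -10 + 9i
Step 2: arg(z) = atan2(9, -10)
Step 3: arg(z) = 2.4088

2.4088


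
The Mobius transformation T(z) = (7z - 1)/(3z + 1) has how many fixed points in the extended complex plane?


Step 1: Fixed points satisfy T(z) = z
Step 2: 3z^2 - 6z + 1 = 0
Step 3: Discriminant = (-6)^2 - 4*3*1 = 24
Step 4: Number of fixed points = 2

2


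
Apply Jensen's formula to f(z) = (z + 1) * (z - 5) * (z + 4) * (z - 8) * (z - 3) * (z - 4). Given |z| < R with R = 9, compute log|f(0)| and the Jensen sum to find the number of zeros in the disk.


Jensen's formula: (1/2pi)*integral log|f(Re^it)|dt = log|f(0)| + sum_{|a_k|<R} log(R/|a_k|)
Step 1: f(0) = 1 * (-5) * 4 * (-8) * (-3) * (-4) = 1920
Step 2: log|f(0)| = log|-1| + log|5| + log|-4| + log|8| + log|3| + log|4| = 7.5601
Step 3: Zeros inside |z| < 9: -1, 5, -4, 8, 3, 4
Step 4: Jensen sum = log(9/1) + log(9/5) + log(9/4) + log(9/8) + log(9/3) + log(9/4) = 5.6233
Step 5: n(R) = number of terms in the Jensen sum = count of zeros inside |z| < 9 = 6

6


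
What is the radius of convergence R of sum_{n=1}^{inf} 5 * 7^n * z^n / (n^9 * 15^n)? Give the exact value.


Step 1: General term a_n = 5 * 7^n / (n^9 * 15^n)
Step 2: By the root test, |a_n|^(1/n) = 5^(1/n) * 7 / (n^(9/n) * 15) -> 7/15 as n -> infinity (since 5^(1/n) -> 1 and n^(9/n) -> 1)
Step 3: R = 1/lim|a_n|^(1/n) = 15/7

15/7


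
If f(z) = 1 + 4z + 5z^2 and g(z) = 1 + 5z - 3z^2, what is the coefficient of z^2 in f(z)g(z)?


Step 1: z^2 term in f*g comes from: (1)*(-3z^2) + (4z)*(5z) + (5z^2)*(1)
Step 2: = -3 + 20 + 5
Step 3: = 22

22


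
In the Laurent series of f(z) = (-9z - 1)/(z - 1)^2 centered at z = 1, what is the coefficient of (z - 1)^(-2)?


Step 1: Write the numerator in powers of (z - 1): -9z - 1 = -9(z - 1) + (-9*1 - 1) = -9(z - 1) - 10
Step 2: Divide by (z - 1)^2: f(z) = -10(z - 1)^(-2) - 9(z - 1)^(-1)
Step 3: This finite sum is the Laurent series of f about z = 1.
Step 4: Coefficient of (z - 1)^(-2) = -9*1 - 1 = -10

-10


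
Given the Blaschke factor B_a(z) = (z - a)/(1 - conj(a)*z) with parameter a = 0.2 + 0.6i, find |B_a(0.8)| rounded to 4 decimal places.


Step 1: Numerator z0 - a = 0.8 - (0.2 + 0.6i) = 0.6 - 0.6i
Step 2: Denominator 1 - conj(a)*z0 = 1 - (0.2 - 0.6i)*0.8 = 0.84 + 0.48i
Step 3: |z0 - a|^2 = 0.6^2 + (-0.6)^2 = 0.72; |1 - conj(a)*z0|^2 = 0.84^2 + 0.48^2 = 0.936
Step 4: |B_a(0.8)| = sqrt(0.72 / 0.936) = sqrt(0.769231)
Step 5: = 0.8771

0.8771


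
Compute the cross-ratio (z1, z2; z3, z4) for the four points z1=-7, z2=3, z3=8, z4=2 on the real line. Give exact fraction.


Step 1: (z1-z3)(z2-z4) = (-15) * 1 = -15
Step 2: (z1-z4)(z2-z3) = (-9) * (-5) = 45
Step 3: Cross-ratio = -15/45 = -1/3

-1/3


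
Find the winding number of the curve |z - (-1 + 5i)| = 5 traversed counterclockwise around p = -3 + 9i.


Step 1: Center c = (-1, 5), radius = 5
Step 2: |p - c|^2 = (-2)^2 + 4^2 = 20
Step 3: r^2 = 25
Step 4: |p-c| < r so winding number = 1

1


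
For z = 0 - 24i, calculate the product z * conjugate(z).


Step 1: conj(z) = 0 + 24i
Step 2: z * conj(z) = 0^2 + (-24)^2
Step 3: = 0 + 576 = 576

576


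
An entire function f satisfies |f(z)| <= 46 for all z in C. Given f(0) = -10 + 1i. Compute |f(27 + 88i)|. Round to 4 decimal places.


Step 1: By Liouville's theorem, a bounded entire function is constant.
Step 2: f(z) = f(0) = -10 + 1i for all z.
Step 3: |f(w)| = |-10 + 1i| = sqrt(100 + 1)
Step 4: = 10.0499

10.0499


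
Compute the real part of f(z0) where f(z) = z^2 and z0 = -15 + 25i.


Step 1: z0 = -15 + 25i
Step 2: z0^2 = (-15)^2 - 25^2 - 750i
Step 3: real part = 225 - 625 = -400

-400


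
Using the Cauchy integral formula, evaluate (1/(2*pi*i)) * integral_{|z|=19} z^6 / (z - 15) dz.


Step 1: f(z) = z^6, a = 15 is inside |z| = 19
Step 2: By Cauchy integral formula: (1/(2pi*i)) * integral = f(a)
Step 3: f(15) = 15^6 = 11390625

11390625


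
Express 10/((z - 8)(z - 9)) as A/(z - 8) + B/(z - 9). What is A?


Step 1: Multiply both sides by (z - 8) and set z = 8
Step 2: A = 10 / (8 - 9)
Step 3: A = 10 / (-1)
Step 4: A = -10

-10


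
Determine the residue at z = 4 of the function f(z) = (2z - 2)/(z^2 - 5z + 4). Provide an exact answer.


Step 1: Q(z) = z^2 - 5z + 4 = (z - 4)(z - 1)
Step 2: Q'(z) = 2z - 5
Step 3: Q'(4) = 3, P(4) = 6
Step 4: Res = P(4)/Q'(4) = 6/3 = 2

2


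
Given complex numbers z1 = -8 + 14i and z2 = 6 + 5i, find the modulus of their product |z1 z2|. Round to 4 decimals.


Step 1: |z1| = sqrt((-8)^2 + 14^2) = sqrt(260)
Step 2: |z2| = sqrt(6^2 + 5^2) = sqrt(61)
Step 3: |z1*z2| = |z1|*|z2| = sqrt(260) * sqrt(61) = sqrt(260 * 61) = sqrt(15860)
Step 4: = 125.9365

125.9365


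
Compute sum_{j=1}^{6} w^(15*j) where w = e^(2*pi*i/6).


Step 1: The sum sum_{j=1}^{n} w^(k*j) equals n if n | k, else 0.
Step 2: Here n = 6, k = 15
Step 3: Does n divide k? 6 | 15 -> False
Step 4: Sum = 0

0


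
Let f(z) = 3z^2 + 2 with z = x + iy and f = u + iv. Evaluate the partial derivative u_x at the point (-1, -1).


Step 1: f(z) = 3(x+iy)^2 + 2
Step 2: u = 3(x^2 - y^2) + 2
Step 3: u_x = 6x + 0
Step 4: At (-1, -1): u_x = -6 + 0 = -6

-6


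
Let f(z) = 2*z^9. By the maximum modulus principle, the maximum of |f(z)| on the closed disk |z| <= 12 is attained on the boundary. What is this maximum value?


Step 1: On |z| = 12, |f(z)| = 2 * |z|^9 = 2 * 12^9
Step 2: By maximum modulus principle, maximum is on boundary.
Step 3: Maximum = 2 * 5159780352 = 10319560704

10319560704


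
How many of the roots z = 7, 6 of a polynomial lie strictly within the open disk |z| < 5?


Step 1: Check each root:
  z = 7: |7| = 7 >= 5
  z = 6: |6| = 6 >= 5
Step 2: Count = 0

0


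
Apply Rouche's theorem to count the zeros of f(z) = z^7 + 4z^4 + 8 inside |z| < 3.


Step 1: On |z| = 3 the three terms have sizes |z^7| = 3^7 = 2187, |4z^4| = 4*3^4 = 324, |8| = 8
Step 2: The dominant term is g(z) = z^7; let h(z) = 4z^4 + 8 so f = g + h
Step 3: On |z| = 3: |g| = 2187 and |h| <= 324 + 8 = 332
Step 4: Since 2187 > 332, |h| < |g| on |z| = 3, so by Rouche f has the same number of zeros as g inside |z| < 3
Step 5: g(z) = z^7 has 7 zeros (all at the origin) inside |z| < 3. Answer = 7

7


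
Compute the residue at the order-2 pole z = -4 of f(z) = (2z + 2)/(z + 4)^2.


Step 1: Pole of order 2 at z = -4
Step 2: Res = lim d/dz [(z + 4)^2 * f(z)] as z -> -4
Step 3: (z + 4)^2 * f(z) = 2z + 2
Step 4: d/dz[2z + 2] = 2

2


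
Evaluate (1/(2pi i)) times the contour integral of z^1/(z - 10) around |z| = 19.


Step 1: f(z) = z^1, a = 10 is inside |z| = 19
Step 2: By Cauchy integral formula: (1/(2pi*i)) * integral = f(a)
Step 3: f(10) = 10^1 = 10

10


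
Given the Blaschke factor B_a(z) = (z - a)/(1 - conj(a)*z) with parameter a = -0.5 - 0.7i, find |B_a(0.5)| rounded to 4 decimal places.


Step 1: Numerator z0 - a = 0.5 - (-0.5 - 0.7i) = 1 + 0.7i
Step 2: Denominator 1 - conj(a)*z0 = 1 - (-0.5 + 0.7i)*0.5 = 1.25 - 0.35i
Step 3: |z0 - a|^2 = 1^2 + 0.7^2 = 1.49; |1 - conj(a)*z0|^2 = 1.25^2 + (-0.35)^2 = 1.685
Step 4: |B_a(0.5)| = sqrt(1.49 / 1.685) = sqrt(0.884273)
Step 5: = 0.9404

0.9404


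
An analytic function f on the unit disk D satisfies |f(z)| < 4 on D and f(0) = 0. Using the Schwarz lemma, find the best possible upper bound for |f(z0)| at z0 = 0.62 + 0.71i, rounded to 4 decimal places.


Step 1: g = f/4 maps D -> D with g(0) = 0, so by the Schwarz lemma |g(z)| <= |z|, i.e. |f(z)| <= 4|z|; this is sharp (f(z) = 4z).
Step 2: |z0|^2 = 0.62^2 + 0.71^2 = 0.8885
Step 3: |z0| = sqrt(0.8885) = 0.942603
Step 4: Best bound = 4 * |z0| = 4 * 0.942603 = 3.7704

3.7704
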